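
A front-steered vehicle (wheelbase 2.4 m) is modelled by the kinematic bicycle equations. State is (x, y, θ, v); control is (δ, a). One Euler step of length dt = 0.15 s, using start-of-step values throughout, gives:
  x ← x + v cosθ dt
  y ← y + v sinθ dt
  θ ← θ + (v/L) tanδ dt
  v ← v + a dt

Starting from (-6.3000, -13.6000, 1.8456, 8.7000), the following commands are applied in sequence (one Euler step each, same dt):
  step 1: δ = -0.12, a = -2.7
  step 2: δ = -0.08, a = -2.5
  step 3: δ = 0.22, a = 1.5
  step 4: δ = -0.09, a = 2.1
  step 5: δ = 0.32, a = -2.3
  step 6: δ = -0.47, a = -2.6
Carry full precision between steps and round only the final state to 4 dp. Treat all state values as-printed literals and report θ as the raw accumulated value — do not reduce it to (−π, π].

(-8.2214, -6.4284, 1.7208, 7.7250)

after step 1 (δ=-0.12, a=-2.7): (-6.654122, -12.343966, 1.780035, 8.295000)
after step 2 (δ=-0.08, a=-2.5): (-6.912572, -11.126853, 1.738471, 7.920000)
after step 3 (δ=0.22, a=1.5): (-7.110838, -9.955515, 1.849163, 8.145000)
after step 4 (δ=-0.09, a=2.1): (-7.446557, -8.780795, 1.803223, 8.460000)
after step 5 (δ=0.32, a=-2.3): (-7.738858, -7.545918, 1.978445, 8.115000)
after step 6 (δ=-0.47, a=-2.6): (-8.221439, -6.428415, 1.720811, 7.725000)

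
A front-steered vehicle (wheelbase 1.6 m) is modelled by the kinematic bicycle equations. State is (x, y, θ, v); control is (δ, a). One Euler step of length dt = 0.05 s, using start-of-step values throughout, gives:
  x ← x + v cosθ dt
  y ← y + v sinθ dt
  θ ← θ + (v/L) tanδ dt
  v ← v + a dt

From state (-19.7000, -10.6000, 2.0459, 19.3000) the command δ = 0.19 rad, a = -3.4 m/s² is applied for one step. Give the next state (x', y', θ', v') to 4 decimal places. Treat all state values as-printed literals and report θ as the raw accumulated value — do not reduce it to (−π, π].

(-20.1414, -9.7419, 2.1619, 19.1300)

x' = -19.7000 + 19.3000·cos(2.0459)·0.05 = -20.1414
y' = -10.6000 + 19.3000·sin(2.0459)·0.05 = -9.7419
θ' = 2.0459 + (19.3000/1.6)·tan(0.19)·0.05 = 2.1619
v' = 19.3000 − 3.4000·0.05 = 19.1300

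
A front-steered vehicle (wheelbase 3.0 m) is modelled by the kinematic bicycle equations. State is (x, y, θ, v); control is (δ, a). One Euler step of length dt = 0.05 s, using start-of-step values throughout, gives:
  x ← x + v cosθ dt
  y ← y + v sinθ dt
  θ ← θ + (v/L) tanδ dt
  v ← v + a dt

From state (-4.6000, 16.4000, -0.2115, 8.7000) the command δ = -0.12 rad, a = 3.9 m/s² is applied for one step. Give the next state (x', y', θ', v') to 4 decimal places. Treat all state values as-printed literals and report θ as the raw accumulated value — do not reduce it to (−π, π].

(-4.1747, 16.3087, -0.2290, 8.8950)

x' = -4.6000 + 8.7000·cos(-0.2115)·0.05 = -4.1747
y' = 16.4000 + 8.7000·sin(-0.2115)·0.05 = 16.3087
θ' = -0.2115 + (8.7000/3.0)·tan(-0.12)·0.05 = -0.2290
v' = 8.7000 + 3.9000·0.05 = 8.8950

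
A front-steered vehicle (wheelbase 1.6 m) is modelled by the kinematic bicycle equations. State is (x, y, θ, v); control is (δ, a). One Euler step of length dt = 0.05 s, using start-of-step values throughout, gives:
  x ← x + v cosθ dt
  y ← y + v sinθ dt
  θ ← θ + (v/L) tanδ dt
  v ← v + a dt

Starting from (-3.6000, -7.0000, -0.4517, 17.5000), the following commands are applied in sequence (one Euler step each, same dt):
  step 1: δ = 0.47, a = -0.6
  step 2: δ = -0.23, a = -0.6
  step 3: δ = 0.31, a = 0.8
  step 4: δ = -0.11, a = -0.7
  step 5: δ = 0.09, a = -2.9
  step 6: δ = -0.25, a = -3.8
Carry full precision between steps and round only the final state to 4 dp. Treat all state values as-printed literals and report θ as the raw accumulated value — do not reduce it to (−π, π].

after step 1 (δ=0.47, a=-0.6): (-2.812757, -7.381934, -0.173906, 17.470000)
after step 2 (δ=-0.23, a=-0.6): (-1.952432, -7.533076, -0.301734, 17.440000)
after step 3 (δ=0.31, a=0.8): (-1.119827, -7.792214, -0.127155, 17.480000)
after step 4 (δ=-0.11, a=-0.7): (-0.252883, -7.903048, -0.187486, 17.445000)
after step 5 (δ=0.09, a=-2.9): (0.604081, -8.065627, -0.138289, 17.300000)
after step 6 (δ=-0.25, a=-3.8): (1.460823, -8.184866, -0.276334, 17.110000)

(1.4608, -8.1849, -0.2763, 17.1100)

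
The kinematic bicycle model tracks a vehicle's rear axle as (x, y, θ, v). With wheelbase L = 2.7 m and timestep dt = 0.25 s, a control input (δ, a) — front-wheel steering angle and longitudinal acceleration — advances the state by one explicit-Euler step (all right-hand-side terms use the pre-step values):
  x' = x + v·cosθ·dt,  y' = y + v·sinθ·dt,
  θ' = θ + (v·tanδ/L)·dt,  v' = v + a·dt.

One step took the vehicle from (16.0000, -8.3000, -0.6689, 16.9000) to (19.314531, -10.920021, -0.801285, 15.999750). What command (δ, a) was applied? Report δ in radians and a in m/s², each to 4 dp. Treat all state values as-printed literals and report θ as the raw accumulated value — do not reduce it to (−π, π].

a = (v'−v)/dt = (-0.900250)/0.25 = -3.6010
Δθ = θ'−θ = -0.132385;  (v·dt/L) = 16.9000·0.25/2.7 = 1.564815
tan δ = Δθ·L/(v·dt) = -0.084601  →  δ = -0.0844

δ = -0.0844, a = -3.6010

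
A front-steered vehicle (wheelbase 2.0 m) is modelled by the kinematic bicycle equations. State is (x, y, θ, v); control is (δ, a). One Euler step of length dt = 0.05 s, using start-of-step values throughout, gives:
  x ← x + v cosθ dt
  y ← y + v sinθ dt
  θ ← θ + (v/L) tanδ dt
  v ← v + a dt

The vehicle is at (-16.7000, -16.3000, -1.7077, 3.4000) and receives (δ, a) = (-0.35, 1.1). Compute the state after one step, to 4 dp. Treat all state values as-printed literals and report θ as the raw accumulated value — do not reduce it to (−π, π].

(-16.7232, -16.4684, -1.7387, 3.4550)

x' = -16.7000 + 3.4000·cos(-1.7077)·0.05 = -16.7232
y' = -16.3000 + 3.4000·sin(-1.7077)·0.05 = -16.4684
θ' = -1.7077 + (3.4000/2.0)·tan(-0.35)·0.05 = -1.7387
v' = 3.4000 + 1.1000·0.05 = 3.4550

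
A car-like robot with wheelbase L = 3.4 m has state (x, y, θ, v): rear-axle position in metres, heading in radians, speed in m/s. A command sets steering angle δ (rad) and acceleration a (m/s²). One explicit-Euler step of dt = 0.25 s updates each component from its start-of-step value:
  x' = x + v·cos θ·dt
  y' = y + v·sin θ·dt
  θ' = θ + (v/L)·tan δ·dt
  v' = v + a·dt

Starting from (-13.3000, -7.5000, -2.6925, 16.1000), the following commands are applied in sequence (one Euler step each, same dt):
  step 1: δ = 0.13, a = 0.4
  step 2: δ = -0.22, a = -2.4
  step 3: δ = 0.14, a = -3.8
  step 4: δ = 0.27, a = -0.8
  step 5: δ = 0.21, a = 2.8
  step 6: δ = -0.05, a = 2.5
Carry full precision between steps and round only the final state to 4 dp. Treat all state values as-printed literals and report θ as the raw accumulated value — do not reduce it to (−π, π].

(-31.6494, -20.4109, -2.1736, 15.7750)

after step 1 (δ=0.13, a=0.4): (-16.925887, -9.247447, -2.537730, 16.200000)
after step 2 (δ=-0.22, a=-2.4): (-20.259638, -11.547143, -2.804100, 15.600000)
after step 3 (δ=0.14, a=-3.8): (-23.939631, -12.838519, -2.642455, 14.650000)
after step 4 (δ=0.27, a=-0.8): (-27.155289, -14.591644, -2.344329, 14.450000)
after step 5 (δ=0.21, a=2.8): (-29.679224, -17.176196, -2.117865, 15.150000)
after step 6 (δ=-0.05, a=2.5): (-31.649429, -20.410921, -2.173610, 15.775000)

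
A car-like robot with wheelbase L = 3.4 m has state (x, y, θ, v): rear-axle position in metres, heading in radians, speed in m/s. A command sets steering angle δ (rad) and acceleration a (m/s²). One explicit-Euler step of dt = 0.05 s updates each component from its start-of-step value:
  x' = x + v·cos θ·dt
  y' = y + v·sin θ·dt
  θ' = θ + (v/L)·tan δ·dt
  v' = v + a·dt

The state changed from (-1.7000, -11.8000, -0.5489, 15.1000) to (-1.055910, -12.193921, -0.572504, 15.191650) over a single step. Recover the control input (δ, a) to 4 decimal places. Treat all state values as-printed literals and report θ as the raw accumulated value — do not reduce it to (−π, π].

δ = -0.1059, a = 1.8330

a = (v'−v)/dt = (0.091650)/0.05 = 1.8330
Δθ = θ'−θ = -0.023604;  (v·dt/L) = 15.1000·0.05/3.4 = 0.222059
tan δ = Δθ·L/(v·dt) = -0.106296  →  δ = -0.1059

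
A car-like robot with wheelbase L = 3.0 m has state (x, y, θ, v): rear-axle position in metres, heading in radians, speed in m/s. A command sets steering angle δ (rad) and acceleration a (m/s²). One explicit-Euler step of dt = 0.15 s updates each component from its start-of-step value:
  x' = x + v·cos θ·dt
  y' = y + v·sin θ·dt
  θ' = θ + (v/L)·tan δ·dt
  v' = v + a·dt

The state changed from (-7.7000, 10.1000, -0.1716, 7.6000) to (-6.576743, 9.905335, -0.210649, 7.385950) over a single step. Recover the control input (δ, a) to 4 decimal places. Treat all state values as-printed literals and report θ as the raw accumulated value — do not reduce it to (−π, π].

δ = -0.1024, a = -1.4270

a = (v'−v)/dt = (-0.214050)/0.15 = -1.4270
Δθ = θ'−θ = -0.039049;  (v·dt/L) = 7.6000·0.15/3.0 = 0.380000
tan δ = Δθ·L/(v·dt) = -0.102761  →  δ = -0.1024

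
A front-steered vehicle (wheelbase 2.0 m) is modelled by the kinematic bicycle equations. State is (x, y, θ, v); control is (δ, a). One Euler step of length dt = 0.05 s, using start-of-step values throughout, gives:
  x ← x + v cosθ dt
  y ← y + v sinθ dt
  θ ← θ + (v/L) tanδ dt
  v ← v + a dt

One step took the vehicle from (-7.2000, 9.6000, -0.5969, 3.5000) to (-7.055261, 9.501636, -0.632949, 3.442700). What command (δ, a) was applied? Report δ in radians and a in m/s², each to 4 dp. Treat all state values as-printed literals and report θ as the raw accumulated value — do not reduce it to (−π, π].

a = (v'−v)/dt = (-0.057300)/0.05 = -1.1460
Δθ = θ'−θ = -0.036049;  (v·dt/L) = 3.5000·0.05/2.0 = 0.087500
tan δ = Δθ·L/(v·dt) = -0.411989  →  δ = -0.3908

δ = -0.3908, a = -1.1460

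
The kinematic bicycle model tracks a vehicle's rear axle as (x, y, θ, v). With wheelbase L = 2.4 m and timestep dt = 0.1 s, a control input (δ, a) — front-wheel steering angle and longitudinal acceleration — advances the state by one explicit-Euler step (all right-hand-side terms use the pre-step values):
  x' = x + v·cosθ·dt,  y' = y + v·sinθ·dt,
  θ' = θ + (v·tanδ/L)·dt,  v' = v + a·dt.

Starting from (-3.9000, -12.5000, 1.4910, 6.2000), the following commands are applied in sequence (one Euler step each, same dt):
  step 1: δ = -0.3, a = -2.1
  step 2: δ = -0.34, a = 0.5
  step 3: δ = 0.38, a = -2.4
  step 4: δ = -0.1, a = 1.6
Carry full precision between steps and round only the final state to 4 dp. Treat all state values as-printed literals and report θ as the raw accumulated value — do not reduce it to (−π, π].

after step 1 (δ=-0.3, a=-2.1): (-3.850579, -11.881973, 1.411088, 5.990000)
after step 2 (δ=-0.34, a=0.5): (-3.755320, -11.290596, 1.322801, 6.040000)
after step 3 (δ=0.38, a=-2.4): (-3.607061, -10.705074, 1.423320, 5.800000)
after step 4 (δ=-0.1, a=1.6): (-3.521835, -10.131370, 1.399073, 5.960000)

(-3.5218, -10.1314, 1.3991, 5.9600)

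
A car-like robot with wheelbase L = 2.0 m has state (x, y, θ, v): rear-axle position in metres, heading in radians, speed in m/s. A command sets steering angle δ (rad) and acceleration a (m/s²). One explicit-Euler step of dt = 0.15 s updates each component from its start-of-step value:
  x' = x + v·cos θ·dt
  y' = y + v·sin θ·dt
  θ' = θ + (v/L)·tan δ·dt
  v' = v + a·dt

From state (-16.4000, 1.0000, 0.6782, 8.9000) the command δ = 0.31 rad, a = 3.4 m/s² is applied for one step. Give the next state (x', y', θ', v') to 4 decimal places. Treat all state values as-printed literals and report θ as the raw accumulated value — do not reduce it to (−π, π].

(-15.3604, 1.8376, 0.8920, 9.4100)

x' = -16.4000 + 8.9000·cos(0.6782)·0.15 = -15.3604
y' = 1.0000 + 8.9000·sin(0.6782)·0.15 = 1.8376
θ' = 0.6782 + (8.9000/2.0)·tan(0.31)·0.15 = 0.8920
v' = 8.9000 + 3.4000·0.15 = 9.4100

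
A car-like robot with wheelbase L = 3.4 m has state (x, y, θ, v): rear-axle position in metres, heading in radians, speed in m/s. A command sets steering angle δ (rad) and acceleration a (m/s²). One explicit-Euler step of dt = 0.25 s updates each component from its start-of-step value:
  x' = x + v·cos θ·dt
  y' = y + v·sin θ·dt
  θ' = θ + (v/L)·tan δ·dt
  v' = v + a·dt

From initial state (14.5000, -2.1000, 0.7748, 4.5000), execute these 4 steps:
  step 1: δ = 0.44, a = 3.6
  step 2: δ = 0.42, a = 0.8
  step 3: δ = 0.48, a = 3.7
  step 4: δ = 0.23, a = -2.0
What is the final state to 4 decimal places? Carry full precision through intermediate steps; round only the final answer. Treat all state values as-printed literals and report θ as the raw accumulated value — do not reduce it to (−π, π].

(17.1368, 2.6035, 1.4346, 6.0250)

after step 1 (δ=0.44, a=3.6): (15.303881, -1.312980, 0.930573, 5.400000)
after step 2 (δ=0.42, a=0.8): (16.110337, -0.230331, 1.107889, 5.600000)
after step 3 (δ=0.48, a=3.7): (16.735509, 1.022330, 1.322258, 6.525000)
after step 4 (δ=0.23, a=-2.0): (17.136777, 2.603456, 1.434595, 6.025000)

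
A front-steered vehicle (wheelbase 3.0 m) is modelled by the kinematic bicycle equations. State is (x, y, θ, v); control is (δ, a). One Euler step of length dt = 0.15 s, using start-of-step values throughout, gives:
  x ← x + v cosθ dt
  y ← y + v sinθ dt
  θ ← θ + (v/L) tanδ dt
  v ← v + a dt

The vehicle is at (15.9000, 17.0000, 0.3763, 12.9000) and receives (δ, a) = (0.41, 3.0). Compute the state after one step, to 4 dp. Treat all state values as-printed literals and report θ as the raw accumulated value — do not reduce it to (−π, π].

x' = 15.9000 + 12.9000·cos(0.3763)·0.15 = 17.6996
y' = 17.0000 + 12.9000·sin(0.3763)·0.15 = 17.7111
θ' = 0.3763 + (12.9000/3.0)·tan(0.41)·0.15 = 0.6566
v' = 12.9000 + 3.0000·0.15 = 13.3500

(17.6996, 17.7111, 0.6566, 13.3500)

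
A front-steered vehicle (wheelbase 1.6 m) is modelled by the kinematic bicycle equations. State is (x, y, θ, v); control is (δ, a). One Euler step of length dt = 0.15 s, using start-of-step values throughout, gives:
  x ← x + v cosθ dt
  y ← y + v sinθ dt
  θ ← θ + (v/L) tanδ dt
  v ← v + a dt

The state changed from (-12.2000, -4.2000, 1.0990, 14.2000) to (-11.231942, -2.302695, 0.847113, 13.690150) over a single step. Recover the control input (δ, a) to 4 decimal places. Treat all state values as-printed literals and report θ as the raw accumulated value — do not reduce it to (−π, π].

a = (v'−v)/dt = (-0.509850)/0.15 = -3.3990
Δθ = θ'−θ = -0.251887;  (v·dt/L) = 14.2000·0.15/1.6 = 1.331250
tan δ = Δθ·L/(v·dt) = -0.189211  →  δ = -0.1870

δ = -0.1870, a = -3.3990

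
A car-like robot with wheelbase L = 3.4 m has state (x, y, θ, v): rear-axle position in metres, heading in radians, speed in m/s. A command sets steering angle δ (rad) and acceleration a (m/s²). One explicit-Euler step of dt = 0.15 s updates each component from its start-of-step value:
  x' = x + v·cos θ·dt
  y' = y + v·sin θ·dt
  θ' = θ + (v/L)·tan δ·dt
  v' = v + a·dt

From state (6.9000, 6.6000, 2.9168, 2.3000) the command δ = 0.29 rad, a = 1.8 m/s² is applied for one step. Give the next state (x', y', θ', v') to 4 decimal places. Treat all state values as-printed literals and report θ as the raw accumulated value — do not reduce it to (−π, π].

(6.5637, 6.6769, 2.9471, 2.5700)

x' = 6.9000 + 2.3000·cos(2.9168)·0.15 = 6.5637
y' = 6.6000 + 2.3000·sin(2.9168)·0.15 = 6.6769
θ' = 2.9168 + (2.3000/3.4)·tan(0.29)·0.15 = 2.9471
v' = 2.3000 + 1.8000·0.15 = 2.5700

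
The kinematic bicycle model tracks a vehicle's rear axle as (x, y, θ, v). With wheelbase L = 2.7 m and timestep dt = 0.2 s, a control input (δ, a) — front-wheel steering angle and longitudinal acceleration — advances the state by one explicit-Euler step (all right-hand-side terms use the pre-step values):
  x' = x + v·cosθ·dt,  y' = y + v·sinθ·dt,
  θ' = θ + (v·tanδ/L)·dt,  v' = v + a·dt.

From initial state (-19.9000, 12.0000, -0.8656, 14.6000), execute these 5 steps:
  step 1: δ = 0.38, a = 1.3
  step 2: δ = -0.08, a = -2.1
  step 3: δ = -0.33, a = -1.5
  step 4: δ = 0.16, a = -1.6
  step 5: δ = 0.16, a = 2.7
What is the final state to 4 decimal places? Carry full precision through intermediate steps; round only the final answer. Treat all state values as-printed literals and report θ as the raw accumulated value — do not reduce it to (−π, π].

after step 1 (δ=0.38, a=1.3): (-18.007305, 9.776466, -0.433643, 14.860000)
after step 2 (δ=-0.08, a=-2.1): (-15.310389, 8.527694, -0.521890, 14.440000)
after step 3 (δ=-0.33, a=-1.5): (-12.806844, 7.087969, -0.888265, 14.140000)
after step 4 (δ=0.16, a=-1.6): (-11.023057, 4.893502, -0.719235, 13.820000)
after step 5 (δ=0.16, a=2.7): (-8.943672, 3.072554, -0.554030, 14.360000)

(-8.9437, 3.0726, -0.5540, 14.3600)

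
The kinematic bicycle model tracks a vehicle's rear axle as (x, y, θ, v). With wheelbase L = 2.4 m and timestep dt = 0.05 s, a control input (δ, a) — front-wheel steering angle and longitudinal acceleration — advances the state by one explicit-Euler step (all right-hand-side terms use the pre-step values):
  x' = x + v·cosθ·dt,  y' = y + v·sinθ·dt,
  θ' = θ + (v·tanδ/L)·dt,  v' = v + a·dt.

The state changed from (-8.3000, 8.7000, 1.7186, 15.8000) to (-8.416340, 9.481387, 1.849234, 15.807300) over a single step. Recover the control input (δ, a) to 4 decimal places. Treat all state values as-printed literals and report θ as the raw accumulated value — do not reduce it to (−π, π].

δ = 0.3778, a = 0.1460

a = (v'−v)/dt = (0.007300)/0.05 = 0.1460
Δθ = θ'−θ = 0.130634;  (v·dt/L) = 15.8000·0.05/2.4 = 0.329167
tan δ = Δθ·L/(v·dt) = 0.396863  →  δ = 0.3778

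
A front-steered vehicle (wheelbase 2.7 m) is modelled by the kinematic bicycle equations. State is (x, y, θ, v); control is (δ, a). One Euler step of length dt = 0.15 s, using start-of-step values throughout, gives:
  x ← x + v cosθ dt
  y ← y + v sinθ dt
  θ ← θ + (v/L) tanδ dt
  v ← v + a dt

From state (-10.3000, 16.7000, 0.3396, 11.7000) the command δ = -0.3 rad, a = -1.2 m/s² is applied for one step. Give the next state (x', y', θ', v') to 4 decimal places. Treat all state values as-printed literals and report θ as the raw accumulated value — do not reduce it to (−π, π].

(-8.6452, 17.2846, 0.1385, 11.5200)

x' = -10.3000 + 11.7000·cos(0.3396)·0.15 = -8.6452
y' = 16.7000 + 11.7000·sin(0.3396)·0.15 = 17.2846
θ' = 0.3396 + (11.7000/2.7)·tan(-0.3)·0.15 = 0.1385
v' = 11.7000 − 1.2000·0.15 = 11.5200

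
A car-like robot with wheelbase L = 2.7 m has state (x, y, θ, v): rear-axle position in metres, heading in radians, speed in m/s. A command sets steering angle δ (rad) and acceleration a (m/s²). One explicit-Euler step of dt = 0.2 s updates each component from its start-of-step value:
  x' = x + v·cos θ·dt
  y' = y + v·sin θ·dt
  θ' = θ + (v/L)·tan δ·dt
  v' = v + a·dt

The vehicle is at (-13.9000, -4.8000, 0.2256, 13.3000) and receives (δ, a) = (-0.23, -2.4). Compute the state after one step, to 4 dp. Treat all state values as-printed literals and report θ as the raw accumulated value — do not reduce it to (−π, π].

x' = -13.9000 + 13.3000·cos(0.2256)·0.2 = -11.3074
y' = -4.8000 + 13.3000·sin(0.2256)·0.2 = -4.2050
θ' = 0.2256 + (13.3000/2.7)·tan(-0.23)·0.2 = -0.0051
v' = 13.3000 − 2.4000·0.2 = 12.8200

(-11.3074, -4.2050, -0.0051, 12.8200)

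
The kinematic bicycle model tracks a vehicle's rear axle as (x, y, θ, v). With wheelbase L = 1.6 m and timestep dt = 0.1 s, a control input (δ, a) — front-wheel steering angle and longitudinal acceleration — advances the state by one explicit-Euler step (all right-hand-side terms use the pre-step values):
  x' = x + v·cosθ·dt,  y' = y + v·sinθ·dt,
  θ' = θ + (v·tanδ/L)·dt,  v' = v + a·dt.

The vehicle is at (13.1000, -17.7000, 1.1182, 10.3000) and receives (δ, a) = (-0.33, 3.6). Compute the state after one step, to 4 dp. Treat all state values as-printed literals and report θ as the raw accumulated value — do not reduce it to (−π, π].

(13.5504, -16.7737, 0.8977, 10.6600)

x' = 13.1000 + 10.3000·cos(1.1182)·0.1 = 13.5504
y' = -17.7000 + 10.3000·sin(1.1182)·0.1 = -16.7737
θ' = 1.1182 + (10.3000/1.6)·tan(-0.33)·0.1 = 0.8977
v' = 10.3000 + 3.6000·0.1 = 10.6600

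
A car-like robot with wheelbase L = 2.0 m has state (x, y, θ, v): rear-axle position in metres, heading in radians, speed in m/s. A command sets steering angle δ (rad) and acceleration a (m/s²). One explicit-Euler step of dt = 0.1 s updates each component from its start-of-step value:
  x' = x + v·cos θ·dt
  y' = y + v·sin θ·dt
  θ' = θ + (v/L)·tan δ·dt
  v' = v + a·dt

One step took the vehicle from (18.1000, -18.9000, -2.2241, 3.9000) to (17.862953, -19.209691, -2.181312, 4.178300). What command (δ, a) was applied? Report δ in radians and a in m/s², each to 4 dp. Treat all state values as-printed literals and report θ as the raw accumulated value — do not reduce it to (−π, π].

a = (v'−v)/dt = (0.278300)/0.1 = 2.7830
Δθ = θ'−θ = 0.042788;  (v·dt/L) = 3.9000·0.1/2.0 = 0.195000
tan δ = Δθ·L/(v·dt) = 0.219426  →  δ = 0.2160

δ = 0.2160, a = 2.7830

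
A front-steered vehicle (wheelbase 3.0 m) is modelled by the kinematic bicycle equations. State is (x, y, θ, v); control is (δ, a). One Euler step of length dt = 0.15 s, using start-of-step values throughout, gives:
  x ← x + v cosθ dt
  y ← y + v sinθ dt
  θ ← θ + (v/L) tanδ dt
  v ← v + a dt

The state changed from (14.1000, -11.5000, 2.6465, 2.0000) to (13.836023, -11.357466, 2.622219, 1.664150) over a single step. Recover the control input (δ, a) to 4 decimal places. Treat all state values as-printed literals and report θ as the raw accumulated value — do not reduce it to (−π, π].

a = (v'−v)/dt = (-0.335850)/0.15 = -2.2390
Δθ = θ'−θ = -0.024281;  (v·dt/L) = 2.0000·0.15/3.0 = 0.100000
tan δ = Δθ·L/(v·dt) = -0.242810  →  δ = -0.2382

δ = -0.2382, a = -2.2390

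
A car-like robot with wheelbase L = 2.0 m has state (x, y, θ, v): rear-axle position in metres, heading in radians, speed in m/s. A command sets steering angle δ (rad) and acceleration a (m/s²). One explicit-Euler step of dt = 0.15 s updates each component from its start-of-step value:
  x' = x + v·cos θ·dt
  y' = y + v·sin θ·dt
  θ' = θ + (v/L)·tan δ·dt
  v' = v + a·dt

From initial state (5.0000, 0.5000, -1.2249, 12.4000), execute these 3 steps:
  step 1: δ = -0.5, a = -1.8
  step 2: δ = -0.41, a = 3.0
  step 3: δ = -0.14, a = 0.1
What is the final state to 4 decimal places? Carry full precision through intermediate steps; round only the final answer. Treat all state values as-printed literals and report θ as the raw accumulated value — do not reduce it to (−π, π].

(4.3384, -4.6467, -2.2613, 12.5950)

after step 1 (δ=-0.5, a=-1.8): (5.630614, -1.249836, -1.732961, 12.130000)
after step 2 (δ=-0.41, a=3.0): (5.336847, -3.045464, -2.128367, 12.580000)
after step 3 (δ=-0.14, a=0.1): (4.338385, -4.646665, -2.261327, 12.595000)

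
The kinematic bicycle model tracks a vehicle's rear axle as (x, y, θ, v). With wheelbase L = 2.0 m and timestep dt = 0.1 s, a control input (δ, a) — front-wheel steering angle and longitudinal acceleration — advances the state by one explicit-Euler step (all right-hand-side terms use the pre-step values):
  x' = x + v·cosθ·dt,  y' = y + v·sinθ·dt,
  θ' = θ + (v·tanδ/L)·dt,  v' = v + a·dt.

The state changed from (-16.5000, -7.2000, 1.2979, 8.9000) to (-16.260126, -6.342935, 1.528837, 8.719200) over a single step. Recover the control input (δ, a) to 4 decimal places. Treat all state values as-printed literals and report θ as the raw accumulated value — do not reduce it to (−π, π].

δ = 0.4787, a = -1.8080

a = (v'−v)/dt = (-0.180800)/0.1 = -1.8080
Δθ = θ'−θ = 0.230937;  (v·dt/L) = 8.9000·0.1/2.0 = 0.445000
tan δ = Δθ·L/(v·dt) = 0.518960  →  δ = 0.4787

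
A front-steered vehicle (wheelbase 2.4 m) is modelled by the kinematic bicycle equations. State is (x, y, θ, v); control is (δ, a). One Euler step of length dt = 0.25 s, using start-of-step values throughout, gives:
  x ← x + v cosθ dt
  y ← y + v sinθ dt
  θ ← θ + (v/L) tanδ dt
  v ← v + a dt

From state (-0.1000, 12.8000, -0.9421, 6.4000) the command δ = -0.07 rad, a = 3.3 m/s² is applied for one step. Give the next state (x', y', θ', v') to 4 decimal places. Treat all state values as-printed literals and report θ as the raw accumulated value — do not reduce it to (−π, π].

x' = -0.1000 + 6.4000·cos(-0.9421)·0.25 = 0.8409
y' = 12.8000 + 6.4000·sin(-0.9421)·0.25 = 11.5059
θ' = -0.9421 + (6.4000/2.4)·tan(-0.07)·0.25 = -0.9888
v' = 6.4000 + 3.3000·0.25 = 7.2250

(0.8409, 11.5059, -0.9888, 7.2250)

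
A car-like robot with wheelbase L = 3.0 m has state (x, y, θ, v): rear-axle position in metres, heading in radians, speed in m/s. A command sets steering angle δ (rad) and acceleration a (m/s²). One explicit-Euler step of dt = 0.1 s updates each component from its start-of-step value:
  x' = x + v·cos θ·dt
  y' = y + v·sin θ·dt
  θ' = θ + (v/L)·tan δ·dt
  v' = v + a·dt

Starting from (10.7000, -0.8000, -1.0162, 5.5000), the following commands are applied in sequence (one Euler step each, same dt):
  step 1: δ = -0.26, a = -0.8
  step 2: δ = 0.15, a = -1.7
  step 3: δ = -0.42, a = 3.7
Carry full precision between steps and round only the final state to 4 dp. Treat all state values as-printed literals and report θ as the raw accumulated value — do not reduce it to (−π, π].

after step 1 (δ=-0.26, a=-0.8): (10.989630, -1.267562, -1.064971, 5.420000)
after step 2 (δ=0.15, a=-1.7): (11.252245, -1.741690, -1.037666, 5.250000)
after step 3 (δ=-0.42, a=3.7): (11.519067, -2.193831, -1.115816, 5.620000)

(11.5191, -2.1938, -1.1158, 5.6200)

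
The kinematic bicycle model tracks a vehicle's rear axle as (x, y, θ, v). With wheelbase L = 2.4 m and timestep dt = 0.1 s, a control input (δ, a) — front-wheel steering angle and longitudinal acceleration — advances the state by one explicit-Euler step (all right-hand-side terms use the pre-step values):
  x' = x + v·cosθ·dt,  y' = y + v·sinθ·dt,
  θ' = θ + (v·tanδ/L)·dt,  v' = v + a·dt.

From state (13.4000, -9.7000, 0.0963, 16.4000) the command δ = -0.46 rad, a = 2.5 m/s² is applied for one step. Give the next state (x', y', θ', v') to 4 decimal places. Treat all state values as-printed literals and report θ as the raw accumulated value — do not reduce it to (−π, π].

(15.0324, -9.5423, -0.2423, 16.6500)

x' = 13.4000 + 16.4000·cos(0.0963)·0.1 = 15.0324
y' = -9.7000 + 16.4000·sin(0.0963)·0.1 = -9.5423
θ' = 0.0963 + (16.4000/2.4)·tan(-0.46)·0.1 = -0.2423
v' = 16.4000 + 2.5000·0.1 = 16.6500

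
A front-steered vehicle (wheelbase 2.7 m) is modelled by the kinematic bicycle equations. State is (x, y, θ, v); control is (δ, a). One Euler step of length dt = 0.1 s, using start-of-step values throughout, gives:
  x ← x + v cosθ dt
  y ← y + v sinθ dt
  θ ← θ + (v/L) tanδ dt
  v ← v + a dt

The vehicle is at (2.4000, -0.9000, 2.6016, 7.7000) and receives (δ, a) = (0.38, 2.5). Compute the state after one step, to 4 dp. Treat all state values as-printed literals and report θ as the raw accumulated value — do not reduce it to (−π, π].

x' = 2.4000 + 7.7000·cos(2.6016)·0.1 = 1.7396
y' = -0.9000 + 7.7000·sin(2.6016)·0.1 = -0.5041
θ' = 2.6016 + (7.7000/2.7)·tan(0.38)·0.1 = 2.7155
v' = 7.7000 + 2.5000·0.1 = 7.9500

(1.7396, -0.5041, 2.7155, 7.9500)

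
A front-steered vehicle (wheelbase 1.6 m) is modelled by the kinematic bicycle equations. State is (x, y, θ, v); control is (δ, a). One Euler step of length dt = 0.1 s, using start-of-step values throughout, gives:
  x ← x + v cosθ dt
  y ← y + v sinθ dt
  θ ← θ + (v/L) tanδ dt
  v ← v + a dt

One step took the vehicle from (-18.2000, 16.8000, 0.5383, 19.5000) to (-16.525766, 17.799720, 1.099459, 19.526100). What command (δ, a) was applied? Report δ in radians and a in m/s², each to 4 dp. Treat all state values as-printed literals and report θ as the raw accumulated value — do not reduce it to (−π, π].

δ = 0.4315, a = 0.2610

a = (v'−v)/dt = (0.026100)/0.1 = 0.2610
Δθ = θ'−θ = 0.561159;  (v·dt/L) = 19.5000·0.1/1.6 = 1.218750
tan δ = Δθ·L/(v·dt) = 0.460438  →  δ = 0.4315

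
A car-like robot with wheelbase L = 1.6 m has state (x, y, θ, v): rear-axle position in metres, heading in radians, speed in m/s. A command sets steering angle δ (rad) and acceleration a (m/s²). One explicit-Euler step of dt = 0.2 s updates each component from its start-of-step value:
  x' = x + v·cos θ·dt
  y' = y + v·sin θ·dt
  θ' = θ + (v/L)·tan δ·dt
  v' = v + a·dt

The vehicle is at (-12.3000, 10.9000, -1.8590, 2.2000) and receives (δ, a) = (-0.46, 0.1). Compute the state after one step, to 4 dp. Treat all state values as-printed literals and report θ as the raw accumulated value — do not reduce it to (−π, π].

(-12.4251, 10.4781, -1.9952, 2.2200)

x' = -12.3000 + 2.2000·cos(-1.8590)·0.2 = -12.4251
y' = 10.9000 + 2.2000·sin(-1.8590)·0.2 = 10.4781
θ' = -1.8590 + (2.2000/1.6)·tan(-0.46)·0.2 = -1.9952
v' = 2.2000 + 0.1000·0.2 = 2.2200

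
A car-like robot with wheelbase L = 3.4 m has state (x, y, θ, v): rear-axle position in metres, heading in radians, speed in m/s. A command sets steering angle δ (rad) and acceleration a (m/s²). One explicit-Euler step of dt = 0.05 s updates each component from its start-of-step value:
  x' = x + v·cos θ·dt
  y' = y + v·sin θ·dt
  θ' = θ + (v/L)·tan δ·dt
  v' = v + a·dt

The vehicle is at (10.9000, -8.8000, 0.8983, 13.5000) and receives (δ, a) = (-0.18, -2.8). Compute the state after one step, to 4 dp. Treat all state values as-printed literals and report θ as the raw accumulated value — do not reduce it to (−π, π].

(11.3205, -8.2720, 0.8622, 13.3600)

x' = 10.9000 + 13.5000·cos(0.8983)·0.05 = 11.3205
y' = -8.8000 + 13.5000·sin(0.8983)·0.05 = -8.2720
θ' = 0.8983 + (13.5000/3.4)·tan(-0.18)·0.05 = 0.8622
v' = 13.5000 − 2.8000·0.05 = 13.3600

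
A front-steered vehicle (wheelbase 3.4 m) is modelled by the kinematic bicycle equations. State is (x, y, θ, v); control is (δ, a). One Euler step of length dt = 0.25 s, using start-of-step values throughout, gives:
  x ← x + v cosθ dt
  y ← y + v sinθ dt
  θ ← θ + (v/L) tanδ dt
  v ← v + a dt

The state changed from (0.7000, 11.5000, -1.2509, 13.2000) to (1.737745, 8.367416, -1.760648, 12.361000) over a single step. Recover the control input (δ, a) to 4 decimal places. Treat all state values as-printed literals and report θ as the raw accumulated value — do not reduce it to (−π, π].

a = (v'−v)/dt = (-0.839000)/0.25 = -3.3560
Δθ = θ'−θ = -0.509748;  (v·dt/L) = 13.2000·0.25/3.4 = 0.970588
tan δ = Δθ·L/(v·dt) = -0.525195  →  δ = -0.4836

δ = -0.4836, a = -3.3560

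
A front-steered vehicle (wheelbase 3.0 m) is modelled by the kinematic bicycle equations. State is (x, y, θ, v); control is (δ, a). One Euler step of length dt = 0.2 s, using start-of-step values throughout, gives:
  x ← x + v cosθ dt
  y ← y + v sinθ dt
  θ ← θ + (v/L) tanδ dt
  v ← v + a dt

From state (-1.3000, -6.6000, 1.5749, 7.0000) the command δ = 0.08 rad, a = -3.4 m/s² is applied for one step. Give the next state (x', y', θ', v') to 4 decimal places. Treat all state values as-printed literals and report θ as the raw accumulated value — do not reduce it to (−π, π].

(-1.3057, -5.2000, 1.6123, 6.3200)

x' = -1.3000 + 7.0000·cos(1.5749)·0.2 = -1.3057
y' = -6.6000 + 7.0000·sin(1.5749)·0.2 = -5.2000
θ' = 1.5749 + (7.0000/3.0)·tan(0.08)·0.2 = 1.6123
v' = 7.0000 − 3.4000·0.2 = 6.3200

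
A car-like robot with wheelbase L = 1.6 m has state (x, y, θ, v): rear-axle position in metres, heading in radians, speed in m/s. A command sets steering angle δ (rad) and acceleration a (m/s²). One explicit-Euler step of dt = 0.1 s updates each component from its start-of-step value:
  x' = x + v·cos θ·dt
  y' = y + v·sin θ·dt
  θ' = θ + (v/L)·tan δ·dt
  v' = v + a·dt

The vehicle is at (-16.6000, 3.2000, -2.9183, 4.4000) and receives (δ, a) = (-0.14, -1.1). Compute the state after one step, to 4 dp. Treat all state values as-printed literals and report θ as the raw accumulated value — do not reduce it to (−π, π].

x' = -16.6000 + 4.4000·cos(-2.9183)·0.1 = -17.0291
y' = 3.2000 + 4.4000·sin(-2.9183)·0.1 = 3.1026
θ' = -2.9183 + (4.4000/1.6)·tan(-0.14)·0.1 = -2.9571
v' = 4.4000 − 1.1000·0.1 = 4.2900

(-17.0291, 3.1026, -2.9571, 4.2900)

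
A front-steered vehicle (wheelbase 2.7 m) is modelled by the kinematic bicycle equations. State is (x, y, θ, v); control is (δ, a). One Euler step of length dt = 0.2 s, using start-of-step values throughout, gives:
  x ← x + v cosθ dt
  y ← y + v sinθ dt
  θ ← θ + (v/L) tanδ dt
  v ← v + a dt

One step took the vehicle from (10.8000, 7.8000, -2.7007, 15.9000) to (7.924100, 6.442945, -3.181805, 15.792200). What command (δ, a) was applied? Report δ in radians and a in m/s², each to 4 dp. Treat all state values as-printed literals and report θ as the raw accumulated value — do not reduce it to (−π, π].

a = (v'−v)/dt = (-0.107800)/0.2 = -0.5390
Δθ = θ'−θ = -0.481105;  (v·dt/L) = 15.9000·0.2/2.7 = 1.177778
tan δ = Δθ·L/(v·dt) = -0.408485  →  δ = -0.3878

δ = -0.3878, a = -0.5390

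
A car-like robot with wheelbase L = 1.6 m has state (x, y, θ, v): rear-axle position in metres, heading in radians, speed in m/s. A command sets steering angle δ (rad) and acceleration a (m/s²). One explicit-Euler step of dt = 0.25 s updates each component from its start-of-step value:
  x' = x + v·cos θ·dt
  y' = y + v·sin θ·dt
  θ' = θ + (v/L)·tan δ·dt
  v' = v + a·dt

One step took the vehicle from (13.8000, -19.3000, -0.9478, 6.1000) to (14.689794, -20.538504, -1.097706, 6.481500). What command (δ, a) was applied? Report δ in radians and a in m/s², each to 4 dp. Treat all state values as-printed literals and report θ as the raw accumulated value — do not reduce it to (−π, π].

δ = -0.1560, a = 1.5260

a = (v'−v)/dt = (0.381500)/0.25 = 1.5260
Δθ = θ'−θ = -0.149906;  (v·dt/L) = 6.1000·0.25/1.6 = 0.953125
tan δ = Δθ·L/(v·dt) = -0.157278  →  δ = -0.1560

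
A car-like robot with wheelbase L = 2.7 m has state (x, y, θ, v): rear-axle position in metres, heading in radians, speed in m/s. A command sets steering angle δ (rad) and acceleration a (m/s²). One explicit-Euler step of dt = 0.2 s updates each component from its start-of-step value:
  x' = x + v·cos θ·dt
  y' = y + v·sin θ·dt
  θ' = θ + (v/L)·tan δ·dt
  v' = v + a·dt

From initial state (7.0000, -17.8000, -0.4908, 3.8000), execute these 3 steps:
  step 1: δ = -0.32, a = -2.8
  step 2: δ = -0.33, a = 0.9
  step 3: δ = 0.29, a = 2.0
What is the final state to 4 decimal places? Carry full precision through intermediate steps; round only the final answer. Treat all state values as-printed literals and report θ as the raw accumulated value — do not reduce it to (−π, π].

(8.7486, -18.9383, -0.5907, 3.8200)

after step 1 (δ=-0.32, a=-2.8): (7.670287, -18.158212, -0.584080, 3.240000)
after step 2 (δ=-0.33, a=0.9): (8.210861, -18.515540, -0.666286, 3.420000)
after step 3 (δ=0.29, a=2.0): (8.748569, -18.938300, -0.590688, 3.820000)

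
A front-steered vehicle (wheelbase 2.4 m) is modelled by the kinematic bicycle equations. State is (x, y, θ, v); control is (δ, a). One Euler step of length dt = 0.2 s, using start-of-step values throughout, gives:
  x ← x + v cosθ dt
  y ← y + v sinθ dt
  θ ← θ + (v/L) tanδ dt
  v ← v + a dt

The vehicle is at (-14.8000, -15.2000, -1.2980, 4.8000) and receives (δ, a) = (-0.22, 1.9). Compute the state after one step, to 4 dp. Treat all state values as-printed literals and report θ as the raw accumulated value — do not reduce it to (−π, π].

(-14.5414, -16.1245, -1.3874, 5.1800)

x' = -14.8000 + 4.8000·cos(-1.2980)·0.2 = -14.5414
y' = -15.2000 + 4.8000·sin(-1.2980)·0.2 = -16.1245
θ' = -1.2980 + (4.8000/2.4)·tan(-0.22)·0.2 = -1.3874
v' = 4.8000 + 1.9000·0.2 = 5.1800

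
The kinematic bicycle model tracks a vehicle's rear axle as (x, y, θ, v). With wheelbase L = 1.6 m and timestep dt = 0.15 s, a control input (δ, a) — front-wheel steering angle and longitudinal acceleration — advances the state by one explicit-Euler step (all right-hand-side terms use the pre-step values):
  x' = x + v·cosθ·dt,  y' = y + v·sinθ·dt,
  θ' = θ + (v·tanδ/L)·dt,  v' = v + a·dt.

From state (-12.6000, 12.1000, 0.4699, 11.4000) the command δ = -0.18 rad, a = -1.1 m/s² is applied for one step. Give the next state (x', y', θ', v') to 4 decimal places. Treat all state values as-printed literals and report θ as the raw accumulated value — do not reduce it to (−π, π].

x' = -12.6000 + 11.4000·cos(0.4699)·0.15 = -11.0753
y' = 12.1000 + 11.4000·sin(0.4699)·0.15 = 12.8743
θ' = 0.4699 + (11.4000/1.6)·tan(-0.18)·0.15 = 0.2754
v' = 11.4000 − 1.1000·0.15 = 11.2350

(-11.0753, 12.8743, 0.2754, 11.2350)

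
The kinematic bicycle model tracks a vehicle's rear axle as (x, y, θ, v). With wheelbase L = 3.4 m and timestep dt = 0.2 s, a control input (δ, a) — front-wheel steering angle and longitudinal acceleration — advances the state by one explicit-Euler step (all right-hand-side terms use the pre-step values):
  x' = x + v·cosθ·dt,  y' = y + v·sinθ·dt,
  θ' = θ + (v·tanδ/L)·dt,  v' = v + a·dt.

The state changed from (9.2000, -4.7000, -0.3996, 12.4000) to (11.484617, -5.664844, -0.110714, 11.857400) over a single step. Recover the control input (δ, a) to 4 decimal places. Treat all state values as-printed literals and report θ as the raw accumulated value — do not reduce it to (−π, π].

a = (v'−v)/dt = (-0.542600)/0.2 = -2.7130
Δθ = θ'−θ = 0.288886;  (v·dt/L) = 12.4000·0.2/3.4 = 0.729412
tan δ = Δθ·L/(v·dt) = 0.396053  →  δ = 0.3771

δ = 0.3771, a = -2.7130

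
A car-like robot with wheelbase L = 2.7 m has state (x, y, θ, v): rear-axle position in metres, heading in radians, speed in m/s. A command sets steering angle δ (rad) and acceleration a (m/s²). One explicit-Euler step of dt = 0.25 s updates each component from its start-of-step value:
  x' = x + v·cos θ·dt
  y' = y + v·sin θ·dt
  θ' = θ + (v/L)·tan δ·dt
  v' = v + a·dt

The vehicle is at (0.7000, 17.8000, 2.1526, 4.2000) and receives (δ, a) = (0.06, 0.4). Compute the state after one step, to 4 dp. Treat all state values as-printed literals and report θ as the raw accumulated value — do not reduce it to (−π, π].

x' = 0.7000 + 4.2000·cos(2.1526)·0.25 = 0.1230
y' = 17.8000 + 4.2000·sin(2.1526)·0.25 = 18.6772
θ' = 2.1526 + (4.2000/2.7)·tan(0.06)·0.25 = 2.1760
v' = 4.2000 + 0.4000·0.25 = 4.3000

(0.1230, 18.6772, 2.1760, 4.3000)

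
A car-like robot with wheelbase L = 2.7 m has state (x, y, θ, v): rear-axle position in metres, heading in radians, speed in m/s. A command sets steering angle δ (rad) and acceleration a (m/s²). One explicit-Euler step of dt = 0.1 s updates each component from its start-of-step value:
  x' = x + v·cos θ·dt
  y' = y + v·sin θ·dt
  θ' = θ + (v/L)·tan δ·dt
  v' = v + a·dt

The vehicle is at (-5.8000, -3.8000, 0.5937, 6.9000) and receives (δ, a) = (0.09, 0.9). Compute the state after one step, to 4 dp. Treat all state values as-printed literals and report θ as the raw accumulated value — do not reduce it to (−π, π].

x' = -5.8000 + 6.9000·cos(0.5937)·0.1 = -5.2281
y' = -3.8000 + 6.9000·sin(0.5937)·0.1 = -3.4140
θ' = 0.5937 + (6.9000/2.7)·tan(0.09)·0.1 = 0.6168
v' = 6.9000 + 0.9000·0.1 = 6.9900

(-5.2281, -3.4140, 0.6168, 6.9900)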